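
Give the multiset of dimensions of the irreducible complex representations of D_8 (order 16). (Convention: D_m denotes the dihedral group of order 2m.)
Dimensions: 1, 1, 1, 1, 2, 2, 2

There are 7 irreducibles (= number of conjugacy classes). Their dimensions d_i satisfy sum d_i^2 = |G| = 16: 1 + 1 + 1 + 1 + 4 + 4 + 4 = 16.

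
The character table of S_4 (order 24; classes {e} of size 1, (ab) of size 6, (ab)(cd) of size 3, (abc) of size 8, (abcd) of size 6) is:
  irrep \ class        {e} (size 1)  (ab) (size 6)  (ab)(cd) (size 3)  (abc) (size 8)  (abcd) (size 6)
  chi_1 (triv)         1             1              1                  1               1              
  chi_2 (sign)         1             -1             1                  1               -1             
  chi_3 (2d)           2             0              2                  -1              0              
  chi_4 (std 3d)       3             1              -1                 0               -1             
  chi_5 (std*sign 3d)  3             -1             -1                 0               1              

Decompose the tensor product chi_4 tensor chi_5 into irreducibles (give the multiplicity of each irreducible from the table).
chi_4 tensor chi_5 = chi_2 + chi_3 + chi_4 + chi_5 (all other irreducibles have multiplicity 0).

The character of a tensor product is the pointwise product (chi_4 * chi_5)(C) = chi_4(C) * chi_5(C):
  {e}: (3)*(3), (ab): (1)*(-1), (ab)(cd): (-1)*(-1), (abc): (0)*(0), (abcd): (-1)*(1)
so (chi_4 * chi_5) takes values
  {e} -> 9, (ab) -> -1, (ab)(cd) -> 1, (abc) -> 0, (abcd) -> -1.
Now take the inner product of this character with each irreducible chi from the table, <chi_4*chi_5, chi> = (1/24) sum_C |C| (chi_4*chi_5)(C) conj(chi(C)):
  <chi_4*chi_5, chi_1> = (1/24)[1*(9)*conj(1) + 6*(-1)*conj(1) + 3*(1)*conj(1) + 8*(0)*conj(1) + 6*(-1)*conj(1)]
      = (1/24)[(9) + (-6) + (3) + (0) + (-6)] = 0/24 = 0
  <chi_4*chi_5, chi_2> = (1/24)[1*(9)*conj(1) + 6*(-1)*conj(-1) + 3*(1)*conj(1) + 8*(0)*conj(1) + 6*(-1)*conj(-1)]
      = (1/24)[(9) + (6) + (3) + (0) + (6)] = 24/24 = 1
  <chi_4*chi_5, chi_3> = (1/24)[1*(9)*conj(2) + 6*(-1)*conj(0) + 3*(1)*conj(2) + 8*(0)*conj(-1) + 6*(-1)*conj(0)]
      = (1/24)[(18) + (0) + (6) + (0) + (0)] = 24/24 = 1
  <chi_4*chi_5, chi_4> = (1/24)[1*(9)*conj(3) + 6*(-1)*conj(1) + 3*(1)*conj(-1) + 8*(0)*conj(0) + 6*(-1)*conj(-1)]
      = (1/24)[(27) + (-6) + (-3) + (0) + (6)] = 24/24 = 1
  <chi_4*chi_5, chi_5> = (1/24)[1*(9)*conj(3) + 6*(-1)*conj(-1) + 3*(1)*conj(-1) + 8*(0)*conj(0) + 6*(-1)*conj(1)]
      = (1/24)[(27) + (6) + (-3) + (0) + (-6)] = 24/24 = 1
Hence the multiplicities are chi_2: 1, chi_3: 1, chi_4: 1, chi_5: 1. Dimension check: dim(chi_4)*dim(chi_5) = 3*3 = 9 and sum (mult * dim) = 1*1 + 1*2 + 1*3 + 1*3 = 9.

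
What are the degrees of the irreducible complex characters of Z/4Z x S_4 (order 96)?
Dimensions: 1, 1, 1, 1, 1, 1, 1, 1, 2, 2, 2, 2, 3, 3, 3, 3, 3, 3, 3, 3

There are 20 irreducibles (= number of conjugacy classes). Their dimensions d_i satisfy sum d_i^2 = |G| = 96: 1 + 1 + 1 + 1 + 1 + 1 + 1 + 1 + 4 + 4 + 4 + 4 + 9 + 9 + 9 + 9 + 9 + 9 + 9 + 9 = 96. (For the product with Z/4Z: each of the 4 1-dim characters of Z/4Z tensors with each irrep of S_4, giving 4 copies of each S_4-dimension.)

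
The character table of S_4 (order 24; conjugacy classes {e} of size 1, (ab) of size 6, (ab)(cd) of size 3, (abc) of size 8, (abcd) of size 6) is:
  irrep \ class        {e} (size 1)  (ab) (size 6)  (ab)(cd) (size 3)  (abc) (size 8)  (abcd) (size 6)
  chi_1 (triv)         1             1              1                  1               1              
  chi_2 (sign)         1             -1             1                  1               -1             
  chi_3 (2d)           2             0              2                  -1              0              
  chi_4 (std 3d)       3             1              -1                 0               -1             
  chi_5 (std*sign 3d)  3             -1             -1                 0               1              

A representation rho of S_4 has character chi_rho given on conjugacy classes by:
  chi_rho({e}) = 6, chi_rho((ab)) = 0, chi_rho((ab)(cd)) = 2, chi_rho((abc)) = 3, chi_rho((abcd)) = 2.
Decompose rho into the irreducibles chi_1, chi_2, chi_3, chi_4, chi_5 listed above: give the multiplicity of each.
Multiplicities: chi_1: 2, chi_2: 1, chi_3: 0, chi_4: 0, chi_5: 1.

Explanation: Use <chi_rho, chi> = (1/|G|) sum_C |C| * chi_rho(C) * conj(chi(C)) with |G| = 24 for each irreducible chi in the table:
  <chi_rho, chi_1> = (1/24)[1*(6)*conj(1) + 6*(0)*conj(1) + 3*(2)*conj(1) + 8*(3)*conj(1) + 6*(2)*conj(1)]
      = (1/24)[(6) + (0) + (6) + (24) + (12)] = 48/24 = 2
  <chi_rho, chi_2> = (1/24)[1*(6)*conj(1) + 6*(0)*conj(-1) + 3*(2)*conj(1) + 8*(3)*conj(1) + 6*(2)*conj(-1)]
      = (1/24)[(6) + (0) + (6) + (24) + (-12)] = 24/24 = 1
  <chi_rho, chi_3> = (1/24)[1*(6)*conj(2) + 6*(0)*conj(0) + 3*(2)*conj(2) + 8*(3)*conj(-1) + 6*(2)*conj(0)]
      = (1/24)[(12) + (0) + (12) + (-24) + (0)] = 0/24 = 0
  <chi_rho, chi_4> = (1/24)[1*(6)*conj(3) + 6*(0)*conj(1) + 3*(2)*conj(-1) + 8*(3)*conj(0) + 6*(2)*conj(-1)]
      = (1/24)[(18) + (0) + (-6) + (0) + (-12)] = 0/24 = 0
  <chi_rho, chi_5> = (1/24)[1*(6)*conj(3) + 6*(0)*conj(-1) + 3*(2)*conj(-1) + 8*(3)*conj(0) + 6*(2)*conj(1)]
      = (1/24)[(18) + (0) + (-6) + (0) + (12)] = 24/24 = 1
Dimension check: dim(rho) = sum (mult * dim) = 2*1 + 1*1 + 0*2 + 0*3 + 1*3 = 6 = chi_rho(e) = 6.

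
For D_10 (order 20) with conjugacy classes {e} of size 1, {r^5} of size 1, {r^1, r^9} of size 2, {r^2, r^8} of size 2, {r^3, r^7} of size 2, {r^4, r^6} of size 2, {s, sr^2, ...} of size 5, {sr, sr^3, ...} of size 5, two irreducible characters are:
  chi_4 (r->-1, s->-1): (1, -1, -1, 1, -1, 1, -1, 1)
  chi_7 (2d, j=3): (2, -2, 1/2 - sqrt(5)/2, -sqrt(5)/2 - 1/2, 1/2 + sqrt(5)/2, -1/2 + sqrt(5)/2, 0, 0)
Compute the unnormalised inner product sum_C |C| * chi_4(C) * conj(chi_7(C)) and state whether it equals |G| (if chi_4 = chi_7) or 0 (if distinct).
Sum = 0; so <chi_4, chi_7> = 0 (distinct irreducibles are orthogonal).

Details: Compute term by term over conjugacy classes (|C| * chi_4(C) * conj(chi_7(C))):
  1*(1)*conj(2) + 1*(-1)*conj(-2) + 2*(-1)*conj(1/2 - sqrt(5)/2) + 2*(1)*conj(-sqrt(5)/2 - 1/2) + 2*(-1)*conj(1/2 + sqrt(5)/2) + 2*(1)*conj(-1/2 + sqrt(5)/2) + 5*(-1)*conj(0) + 5*(1)*conj(0)
  = (2) + (2) + (-1 + sqrt(5)) + (-sqrt(5) - 1) + (-sqrt(5) - 1) + (-1 + sqrt(5)) + (0) + (0)
  = 0.
Dividing by |G| = 20 gives 0/20 = 0, matching the row-orthogonality relation <chi_4, chi_7> = [chi_4 = chi_7].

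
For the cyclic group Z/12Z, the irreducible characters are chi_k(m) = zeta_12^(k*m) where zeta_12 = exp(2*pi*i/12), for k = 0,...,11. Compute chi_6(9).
chi_6(9) = zeta_12^54 = -1

Derivation: chi_6(9) = zeta_12^(6*9) = zeta_12^54. Since zeta_12^12 = 1, this equals zeta_12^6 = exp(2*pi*i*6/12) = -1.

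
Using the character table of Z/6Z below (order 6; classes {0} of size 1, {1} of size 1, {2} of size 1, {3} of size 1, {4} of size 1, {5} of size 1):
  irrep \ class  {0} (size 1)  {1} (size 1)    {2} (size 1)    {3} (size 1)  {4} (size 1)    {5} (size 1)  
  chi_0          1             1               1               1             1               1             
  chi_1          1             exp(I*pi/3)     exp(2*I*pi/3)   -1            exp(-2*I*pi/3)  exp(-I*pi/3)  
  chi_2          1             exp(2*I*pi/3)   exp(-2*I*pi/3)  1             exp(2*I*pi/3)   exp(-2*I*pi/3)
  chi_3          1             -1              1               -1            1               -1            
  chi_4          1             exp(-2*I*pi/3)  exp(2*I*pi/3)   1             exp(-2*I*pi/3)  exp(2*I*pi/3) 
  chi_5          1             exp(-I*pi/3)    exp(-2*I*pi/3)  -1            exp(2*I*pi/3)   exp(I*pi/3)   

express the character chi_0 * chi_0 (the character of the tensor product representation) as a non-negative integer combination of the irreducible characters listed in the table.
chi_0 tensor chi_0 = chi_0 (all other irreducibles have multiplicity 0).

Justification: The character of a tensor product is the pointwise product (chi_0 * chi_0)(C) = chi_0(C) * chi_0(C):
  {0}: (1)*(1), {1}: (1)*(1), {2}: (1)*(1), {3}: (1)*(1), {4}: (1)*(1), {5}: (1)*(1)
so (chi_0 * chi_0) takes values
  {0} -> 1, {1} -> 1, {2} -> 1, {3} -> 1, {4} -> 1, {5} -> 1.
Now take the inner product of this character with each irreducible chi from the table, <chi_0*chi_0, chi> = (1/6) sum_C |C| (chi_0*chi_0)(C) conj(chi(C)):
  <chi_0*chi_0, chi_0> = (1/6)[1*(1)*conj(1) + 1*(1)*conj(1) + 1*(1)*conj(1) + 1*(1)*conj(1) + 1*(1)*conj(1) + 1*(1)*conj(1)]
      = (1/6)[(1) + (1) + (1) + (1) + (1) + (1)] = 6/6 = 1
  <chi_0*chi_0, chi_1> = (1/6)[1*(1)*conj(1) + 1*(1)*conj(exp(I*pi/3)) + 1*(1)*conj(exp(2*I*pi/3)) + 1*(1)*conj(-1) + 1*(1)*conj(exp(-2*I*pi/3)) + 1*(1)*conj(exp(-I*pi/3))]
      = (1/6)[(1) + (exp(-I*pi/3)) + (exp(-2*I*pi/3)) + (-1) + (exp(2*I*pi/3)) + (exp(I*pi/3))] = 0/6 = 0
  <chi_0*chi_0, chi_2> = (1/6)[1*(1)*conj(1) + 1*(1)*conj(exp(2*I*pi/3)) + 1*(1)*conj(exp(-2*I*pi/3)) + 1*(1)*conj(1) + 1*(1)*conj(exp(2*I*pi/3)) + 1*(1)*conj(exp(-2*I*pi/3))]
      = (1/6)[(1) + (exp(-2*I*pi/3)) + (exp(2*I*pi/3)) + (1) + (exp(-2*I*pi/3)) + (exp(2*I*pi/3))] = 0/6 = 0
  <chi_0*chi_0, chi_3> = (1/6)[1*(1)*conj(1) + 1*(1)*conj(-1) + 1*(1)*conj(1) + 1*(1)*conj(-1) + 1*(1)*conj(1) + 1*(1)*conj(-1)]
      = (1/6)[(1) + (-1) + (1) + (-1) + (1) + (-1)] = 0/6 = 0
  <chi_0*chi_0, chi_4> = (1/6)[1*(1)*conj(1) + 1*(1)*conj(exp(-2*I*pi/3)) + 1*(1)*conj(exp(2*I*pi/3)) + 1*(1)*conj(1) + 1*(1)*conj(exp(-2*I*pi/3)) + 1*(1)*conj(exp(2*I*pi/3))]
      = (1/6)[(1) + (exp(2*I*pi/3)) + (exp(-2*I*pi/3)) + (1) + (exp(2*I*pi/3)) + (exp(-2*I*pi/3))] = 0/6 = 0
  <chi_0*chi_0, chi_5> = (1/6)[1*(1)*conj(1) + 1*(1)*conj(exp(-I*pi/3)) + 1*(1)*conj(exp(-2*I*pi/3)) + 1*(1)*conj(-1) + 1*(1)*conj(exp(2*I*pi/3)) + 1*(1)*conj(exp(I*pi/3))]
      = (1/6)[(1) + (exp(I*pi/3)) + (exp(2*I*pi/3)) + (-1) + (exp(-2*I*pi/3)) + (exp(-I*pi/3))] = 0/6 = 0
(Exp terms are combined using exp(i*s)*conj(exp(i*t)) = exp(i*(s-t)), and sums of them are collapsed using the identity that for every m > 1 the m distinct m-th roots of unity sum to 0, e.g. 1 + exp(2*I*pi/3) + exp(-2*I*pi/3) = 0.)
Hence the multiplicities are chi_0: 1. Dimension check: dim(chi_0)*dim(chi_0) = 1*1 = 1 and sum (mult * dim) = 1*1 = 1.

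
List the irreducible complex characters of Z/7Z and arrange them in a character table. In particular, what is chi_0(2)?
Character table of Z/7Z (irreps indexed chi_0,...,chi_6 with chi_k(m) = zeta_7^(k*m), zeta_7 = exp(2*pi*i/7)):
  irrep \ class  {0} (size 1)  {1} (size 1)    {2} (size 1)    {3} (size 1)    {4} (size 1)    {5} (size 1)    {6} (size 1)  
  chi_0          1             1               1               1               1               1               1             
  chi_1          1             exp(2*I*pi/7)   exp(4*I*pi/7)   exp(6*I*pi/7)   exp(-6*I*pi/7)  exp(-4*I*pi/7)  exp(-2*I*pi/7)
  chi_2          1             exp(4*I*pi/7)   exp(-6*I*pi/7)  exp(-2*I*pi/7)  exp(2*I*pi/7)   exp(6*I*pi/7)   exp(-4*I*pi/7)
  chi_3          1             exp(6*I*pi/7)   exp(-2*I*pi/7)  exp(4*I*pi/7)   exp(-4*I*pi/7)  exp(2*I*pi/7)   exp(-6*I*pi/7)
  chi_4          1             exp(-6*I*pi/7)  exp(2*I*pi/7)   exp(-4*I*pi/7)  exp(4*I*pi/7)   exp(-2*I*pi/7)  exp(6*I*pi/7) 
  chi_5          1             exp(-4*I*pi/7)  exp(6*I*pi/7)   exp(2*I*pi/7)   exp(-2*I*pi/7)  exp(-6*I*pi/7)  exp(4*I*pi/7) 
  chi_6          1             exp(-2*I*pi/7)  exp(-4*I*pi/7)  exp(-6*I*pi/7)  exp(6*I*pi/7)   exp(4*I*pi/7)   exp(2*I*pi/7) 

Spot check: chi_0(2) = zeta_7^(0*2) = zeta_7^0 = 1.

Explanation: Z/7Z is abelian, so all 7 irreducible complex representations are 1-dimensional. They are given by chi_k(m) = zeta_7^(k*m) for k = 0,...,6. Row orthogonality: sum_m chi_k(m) conj(chi_l(m)) = 7 * [k = l].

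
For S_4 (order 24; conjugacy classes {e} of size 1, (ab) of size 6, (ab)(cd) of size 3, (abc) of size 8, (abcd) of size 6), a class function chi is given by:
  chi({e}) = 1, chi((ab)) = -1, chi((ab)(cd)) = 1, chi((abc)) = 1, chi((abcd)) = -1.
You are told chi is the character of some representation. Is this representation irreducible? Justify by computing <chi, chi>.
Irreducible: <chi, chi> = 1.

Proof sketch: <chi, chi> = (1/|G|) sum_C |C| * |chi(C)|^2 = (1/24)[1*|1|^2 + 6*|-1|^2 + 3*|1|^2 + 8*|1|^2 + 6*|-1|^2]
  = (1/24)[(1) + (6) + (3) + (8) + (6)] = 24/24 = 1.
A character is irreducible iff <chi, chi> = 1, so this representation is irreducible.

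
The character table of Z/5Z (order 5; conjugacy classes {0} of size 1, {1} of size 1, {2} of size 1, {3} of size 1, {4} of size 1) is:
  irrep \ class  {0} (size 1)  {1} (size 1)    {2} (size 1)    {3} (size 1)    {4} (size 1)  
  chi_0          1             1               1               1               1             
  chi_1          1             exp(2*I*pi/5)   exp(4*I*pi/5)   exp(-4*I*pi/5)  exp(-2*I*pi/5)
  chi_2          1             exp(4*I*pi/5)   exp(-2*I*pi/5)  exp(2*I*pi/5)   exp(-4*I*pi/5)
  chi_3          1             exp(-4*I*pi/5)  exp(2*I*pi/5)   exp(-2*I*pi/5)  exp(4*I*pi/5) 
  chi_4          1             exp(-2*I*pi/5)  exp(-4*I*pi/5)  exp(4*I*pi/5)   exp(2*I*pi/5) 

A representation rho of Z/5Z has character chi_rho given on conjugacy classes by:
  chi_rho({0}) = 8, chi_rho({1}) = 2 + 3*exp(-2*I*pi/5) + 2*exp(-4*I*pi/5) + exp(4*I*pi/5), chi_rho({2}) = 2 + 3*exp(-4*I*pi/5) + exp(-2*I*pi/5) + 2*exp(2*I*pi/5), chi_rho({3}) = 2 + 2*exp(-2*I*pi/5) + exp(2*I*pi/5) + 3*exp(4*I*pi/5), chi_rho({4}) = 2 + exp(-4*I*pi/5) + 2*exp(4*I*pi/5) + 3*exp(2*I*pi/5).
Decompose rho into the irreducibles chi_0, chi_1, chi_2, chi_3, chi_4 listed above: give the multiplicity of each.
Multiplicities: chi_0: 2, chi_1: 0, chi_2: 1, chi_3: 2, chi_4: 3.

Argument: Use <chi_rho, chi> = (1/|G|) sum_C |C| * chi_rho(C) * conj(chi(C)) with |G| = 5 for each irreducible chi in the table:
  <chi_rho, chi_0> = (1/5)[1*(8)*conj(1) + 1*(2 + 3*exp(-2*I*pi/5) + 2*exp(-4*I*pi/5) + exp(4*I*pi/5))*conj(1) + 1*(2 + 3*exp(-4*I*pi/5) + exp(-2*I*pi/5) + 2*exp(2*I*pi/5))*conj(1) + 1*(2 + 2*exp(-2*I*pi/5) + exp(2*I*pi/5) + 3*exp(4*I*pi/5))*conj(1) + 1*(2 + exp(-4*I*pi/5) + 2*exp(4*I*pi/5) + 3*exp(2*I*pi/5))*conj(1)]
      = (1/5)[(8) + (2 + 3*exp(-2*I*pi/5) + 2*exp(-4*I*pi/5) + exp(4*I*pi/5)) + (2 + 3*exp(-4*I*pi/5) + exp(-2*I*pi/5) + 2*exp(2*I*pi/5)) + (2 + 2*exp(-2*I*pi/5) + exp(2*I*pi/5) + 3*exp(4*I*pi/5)) + (2 + exp(-4*I*pi/5) + 2*exp(4*I*pi/5) + 3*exp(2*I*pi/5))] = 10/5 = 2
  <chi_rho, chi_1> = (1/5)[1*(8)*conj(1) + 1*(2 + 3*exp(-2*I*pi/5) + 2*exp(-4*I*pi/5) + exp(4*I*pi/5))*conj(exp(2*I*pi/5)) + 1*(2 + 3*exp(-4*I*pi/5) + exp(-2*I*pi/5) + 2*exp(2*I*pi/5))*conj(exp(4*I*pi/5)) + 1*(2 + 2*exp(-2*I*pi/5) + exp(2*I*pi/5) + 3*exp(4*I*pi/5))*conj(exp(-4*I*pi/5)) + 1*(2 + exp(-4*I*pi/5) + 2*exp(4*I*pi/5) + 3*exp(2*I*pi/5))*conj(exp(-2*I*pi/5))]
      = (1/5)[(8) + (2*exp(-2*I*pi/5) + 3*exp(-4*I*pi/5) + exp(2*I*pi/5) + 2*exp(4*I*pi/5)) + (2*exp(-2*I*pi/5) + 2*exp(-4*I*pi/5) + exp(4*I*pi/5) + 3*exp(2*I*pi/5)) + (3*exp(-2*I*pi/5) + exp(-4*I*pi/5) + 2*exp(4*I*pi/5) + 2*exp(2*I*pi/5)) + (2*exp(-4*I*pi/5) + exp(-2*I*pi/5) + 3*exp(4*I*pi/5) + 2*exp(2*I*pi/5))] = 0/5 = 0
  <chi_rho, chi_2> = (1/5)[1*(8)*conj(1) + 1*(2 + 3*exp(-2*I*pi/5) + 2*exp(-4*I*pi/5) + exp(4*I*pi/5))*conj(exp(4*I*pi/5)) + 1*(2 + 3*exp(-4*I*pi/5) + exp(-2*I*pi/5) + 2*exp(2*I*pi/5))*conj(exp(-2*I*pi/5)) + 1*(2 + 2*exp(-2*I*pi/5) + exp(2*I*pi/5) + 3*exp(4*I*pi/5))*conj(exp(2*I*pi/5)) + 1*(2 + exp(-4*I*pi/5) + 2*exp(4*I*pi/5) + 3*exp(2*I*pi/5))*conj(exp(-4*I*pi/5))]
      = (1/5)[(8) + (1 + 2*exp(-4*I*pi/5) + 3*exp(4*I*pi/5) + 2*exp(2*I*pi/5)) + (1 + 3*exp(-2*I*pi/5) + 2*exp(4*I*pi/5) + 2*exp(2*I*pi/5)) + (1 + 2*exp(-2*I*pi/5) + 2*exp(-4*I*pi/5) + 3*exp(2*I*pi/5)) + (1 + 2*exp(-2*I*pi/5) + 3*exp(-4*I*pi/5) + 2*exp(4*I*pi/5))] = 5/5 = 1
  <chi_rho, chi_3> = (1/5)[1*(8)*conj(1) + 1*(2 + 3*exp(-2*I*pi/5) + 2*exp(-4*I*pi/5) + exp(4*I*pi/5))*conj(exp(-4*I*pi/5)) + 1*(2 + 3*exp(-4*I*pi/5) + exp(-2*I*pi/5) + 2*exp(2*I*pi/5))*conj(exp(2*I*pi/5)) + 1*(2 + 2*exp(-2*I*pi/5) + exp(2*I*pi/5) + 3*exp(4*I*pi/5))*conj(exp(-2*I*pi/5)) + 1*(2 + exp(-4*I*pi/5) + 2*exp(4*I*pi/5) + 3*exp(2*I*pi/5))*conj(exp(4*I*pi/5))]
      = (1/5)[(8) + (2 + exp(-2*I*pi/5) + 2*exp(4*I*pi/5) + 3*exp(2*I*pi/5)) + (2 + 2*exp(-2*I*pi/5) + exp(-4*I*pi/5) + 3*exp(4*I*pi/5)) + (2 + 3*exp(-4*I*pi/5) + exp(4*I*pi/5) + 2*exp(2*I*pi/5)) + (2 + 3*exp(-2*I*pi/5) + 2*exp(-4*I*pi/5) + exp(2*I*pi/5))] = 10/5 = 2
  <chi_rho, chi_4> = (1/5)[1*(8)*conj(1) + 1*(2 + 3*exp(-2*I*pi/5) + 2*exp(-4*I*pi/5) + exp(4*I*pi/5))*conj(exp(-2*I*pi/5)) + 1*(2 + 3*exp(-4*I*pi/5) + exp(-2*I*pi/5) + 2*exp(2*I*pi/5))*conj(exp(-4*I*pi/5)) + 1*(2 + 2*exp(-2*I*pi/5) + exp(2*I*pi/5) + 3*exp(4*I*pi/5))*conj(exp(4*I*pi/5)) + 1*(2 + exp(-4*I*pi/5) + 2*exp(4*I*pi/5) + 3*exp(2*I*pi/5))*conj(exp(2*I*pi/5))]
      = (1/5)[(8) + (3 + 2*exp(-2*I*pi/5) + exp(-4*I*pi/5) + 2*exp(2*I*pi/5)) + (3 + 2*exp(-4*I*pi/5) + exp(2*I*pi/5) + 2*exp(4*I*pi/5)) + (3 + 2*exp(-4*I*pi/5) + exp(-2*I*pi/5) + 2*exp(4*I*pi/5)) + (3 + 2*exp(-2*I*pi/5) + exp(4*I*pi/5) + 2*exp(2*I*pi/5))] = 15/5 = 3
(Exp terms are combined using exp(i*s)*conj(exp(i*t)) = exp(i*(s-t)), and sums of them are collapsed using the identity that for every m > 1 the m distinct m-th roots of unity sum to 0, e.g. 1 + exp(2*I*pi/3) + exp(-2*I*pi/3) = 0.)
Dimension check: dim(rho) = sum (mult * dim) = 2*1 + 0*1 + 1*1 + 2*1 + 3*1 = 8 = chi_rho(e) = 8.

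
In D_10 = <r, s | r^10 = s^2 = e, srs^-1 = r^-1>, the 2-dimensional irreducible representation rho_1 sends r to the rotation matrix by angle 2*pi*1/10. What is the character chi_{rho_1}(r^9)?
chi_{rho_1}(r^9) = 2*cos(2*pi*1*9/10) = 1/2 + sqrt(5)/2

Solution. rho_1(r^9) is rotation by angle 2*pi*1*9/10, whose trace is 2*cos(2*pi*1*9/10) = 1/2 + sqrt(5)/2.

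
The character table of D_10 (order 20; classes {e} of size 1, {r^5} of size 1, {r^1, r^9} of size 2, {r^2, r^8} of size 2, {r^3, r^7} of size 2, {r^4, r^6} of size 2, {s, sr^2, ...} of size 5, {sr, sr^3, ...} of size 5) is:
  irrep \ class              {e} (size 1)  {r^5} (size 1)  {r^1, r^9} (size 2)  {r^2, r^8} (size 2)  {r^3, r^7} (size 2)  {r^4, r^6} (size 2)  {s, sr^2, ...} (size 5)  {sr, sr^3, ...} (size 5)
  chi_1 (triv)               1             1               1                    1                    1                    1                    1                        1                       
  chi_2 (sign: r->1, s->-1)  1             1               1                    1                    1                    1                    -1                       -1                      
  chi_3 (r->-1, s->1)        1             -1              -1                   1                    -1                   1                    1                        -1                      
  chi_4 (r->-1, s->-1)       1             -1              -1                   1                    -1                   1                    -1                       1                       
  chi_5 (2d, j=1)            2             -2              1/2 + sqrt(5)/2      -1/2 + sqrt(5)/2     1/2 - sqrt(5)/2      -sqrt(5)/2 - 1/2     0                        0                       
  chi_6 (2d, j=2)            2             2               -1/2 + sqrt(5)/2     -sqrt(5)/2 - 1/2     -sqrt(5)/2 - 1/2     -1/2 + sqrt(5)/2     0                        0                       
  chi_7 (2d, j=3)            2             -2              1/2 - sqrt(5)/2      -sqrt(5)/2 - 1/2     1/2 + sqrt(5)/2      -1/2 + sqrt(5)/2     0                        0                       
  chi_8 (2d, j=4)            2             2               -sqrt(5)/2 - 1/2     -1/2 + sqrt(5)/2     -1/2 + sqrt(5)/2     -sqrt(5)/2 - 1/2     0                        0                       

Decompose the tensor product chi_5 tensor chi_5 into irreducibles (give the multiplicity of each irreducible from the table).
chi_5 tensor chi_5 = chi_1 + chi_2 + chi_6 (all other irreducibles have multiplicity 0).

Reasoning: The character of a tensor product is the pointwise product (chi_5 * chi_5)(C) = chi_5(C) * chi_5(C):
  {e}: (2)*(2), {r^5}: (-2)*(-2), {r^1, r^9}: (1/2 + sqrt(5)/2)*(1/2 + sqrt(5)/2), {r^2, r^8}: (-1/2 + sqrt(5)/2)*(-1/2 + sqrt(5)/2), {r^3, r^7}: (1/2 - sqrt(5)/2)*(1/2 - sqrt(5)/2), {r^4, r^6}: (-sqrt(5)/2 - 1/2)*(-sqrt(5)/2 - 1/2), {s, sr^2, ...}: (0)*(0), {sr, sr^3, ...}: (0)*(0)
so (chi_5 * chi_5) takes values
  {e} -> 4, {r^5} -> 4, {r^1, r^9} -> sqrt(5)/2 + 3/2, {r^2, r^8} -> 3/2 - sqrt(5)/2, {r^3, r^7} -> 3/2 - sqrt(5)/2, {r^4, r^6} -> sqrt(5)/2 + 3/2, {s, sr^2, ...} -> 0, {sr, sr^3, ...} -> 0.
Now take the inner product of this character with each irreducible chi from the table, <chi_5*chi_5, chi> = (1/20) sum_C |C| (chi_5*chi_5)(C) conj(chi(C)):
  <chi_5*chi_5, chi_1> = (1/20)[1*(4)*conj(1) + 1*(4)*conj(1) + 2*(sqrt(5)/2 + 3/2)*conj(1) + 2*(3/2 - sqrt(5)/2)*conj(1) + 2*(3/2 - sqrt(5)/2)*conj(1) + 2*(sqrt(5)/2 + 3/2)*conj(1) + 5*(0)*conj(1) + 5*(0)*conj(1)]
      = (1/20)[(4) + (4) + (sqrt(5) + 3) + (3 - sqrt(5)) + (3 - sqrt(5)) + (sqrt(5) + 3) + (0) + (0)] = 20/20 = 1
  <chi_5*chi_5, chi_2> = (1/20)[1*(4)*conj(1) + 1*(4)*conj(1) + 2*(sqrt(5)/2 + 3/2)*conj(1) + 2*(3/2 - sqrt(5)/2)*conj(1) + 2*(3/2 - sqrt(5)/2)*conj(1) + 2*(sqrt(5)/2 + 3/2)*conj(1) + 5*(0)*conj(-1) + 5*(0)*conj(-1)]
      = (1/20)[(4) + (4) + (sqrt(5) + 3) + (3 - sqrt(5)) + (3 - sqrt(5)) + (sqrt(5) + 3) + (0) + (0)] = 20/20 = 1
  <chi_5*chi_5, chi_3> = (1/20)[1*(4)*conj(1) + 1*(4)*conj(-1) + 2*(sqrt(5)/2 + 3/2)*conj(-1) + 2*(3/2 - sqrt(5)/2)*conj(1) + 2*(3/2 - sqrt(5)/2)*conj(-1) + 2*(sqrt(5)/2 + 3/2)*conj(1) + 5*(0)*conj(1) + 5*(0)*conj(-1)]
      = (1/20)[(4) + (-4) + (-3 - sqrt(5)) + (3 - sqrt(5)) + (-3 + sqrt(5)) + (sqrt(5) + 3) + (0) + (0)] = 0/20 = 0
  <chi_5*chi_5, chi_4> = (1/20)[1*(4)*conj(1) + 1*(4)*conj(-1) + 2*(sqrt(5)/2 + 3/2)*conj(-1) + 2*(3/2 - sqrt(5)/2)*conj(1) + 2*(3/2 - sqrt(5)/2)*conj(-1) + 2*(sqrt(5)/2 + 3/2)*conj(1) + 5*(0)*conj(-1) + 5*(0)*conj(1)]
      = (1/20)[(4) + (-4) + (-3 - sqrt(5)) + (3 - sqrt(5)) + (-3 + sqrt(5)) + (sqrt(5) + 3) + (0) + (0)] = 0/20 = 0
  <chi_5*chi_5, chi_5> = (1/20)[1*(4)*conj(2) + 1*(4)*conj(-2) + 2*(sqrt(5)/2 + 3/2)*conj(1/2 + sqrt(5)/2) + 2*(3/2 - sqrt(5)/2)*conj(-1/2 + sqrt(5)/2) + 2*(3/2 - sqrt(5)/2)*conj(1/2 - sqrt(5)/2) + 2*(sqrt(5)/2 + 3/2)*conj(-sqrt(5)/2 - 1/2) + 5*(0)*conj(0) + 5*(0)*conj(0)]
      = (1/20)[(8) + (-8) + (4 + 2*sqrt(5)) + (-4 + 2*sqrt(5)) + (4 - 2*sqrt(5)) + (-2*sqrt(5) - 4) + (0) + (0)] = 0/20 = 0
  <chi_5*chi_5, chi_6> = (1/20)[1*(4)*conj(2) + 1*(4)*conj(2) + 2*(sqrt(5)/2 + 3/2)*conj(-1/2 + sqrt(5)/2) + 2*(3/2 - sqrt(5)/2)*conj(-sqrt(5)/2 - 1/2) + 2*(3/2 - sqrt(5)/2)*conj(-sqrt(5)/2 - 1/2) + 2*(sqrt(5)/2 + 3/2)*conj(-1/2 + sqrt(5)/2) + 5*(0)*conj(0) + 5*(0)*conj(0)]
      = (1/20)[(8) + (8) + (1 + sqrt(5)) + (1 - sqrt(5)) + (1 - sqrt(5)) + (1 + sqrt(5)) + (0) + (0)] = 20/20 = 1
  <chi_5*chi_5, chi_7> = (1/20)[1*(4)*conj(2) + 1*(4)*conj(-2) + 2*(sqrt(5)/2 + 3/2)*conj(1/2 - sqrt(5)/2) + 2*(3/2 - sqrt(5)/2)*conj(-sqrt(5)/2 - 1/2) + 2*(3/2 - sqrt(5)/2)*conj(1/2 + sqrt(5)/2) + 2*(sqrt(5)/2 + 3/2)*conj(-1/2 + sqrt(5)/2) + 5*(0)*conj(0) + 5*(0)*conj(0)]
      = (1/20)[(8) + (-8) + (-sqrt(5) - 1) + (1 - sqrt(5)) + (-1 + sqrt(5)) + (1 + sqrt(5)) + (0) + (0)] = 0/20 = 0
  <chi_5*chi_5, chi_8> = (1/20)[1*(4)*conj(2) + 1*(4)*conj(2) + 2*(sqrt(5)/2 + 3/2)*conj(-sqrt(5)/2 - 1/2) + 2*(3/2 - sqrt(5)/2)*conj(-1/2 + sqrt(5)/2) + 2*(3/2 - sqrt(5)/2)*conj(-1/2 + sqrt(5)/2) + 2*(sqrt(5)/2 + 3/2)*conj(-sqrt(5)/2 - 1/2) + 5*(0)*conj(0) + 5*(0)*conj(0)]
      = (1/20)[(8) + (8) + (-2*sqrt(5) - 4) + (-4 + 2*sqrt(5)) + (-4 + 2*sqrt(5)) + (-2*sqrt(5) - 4) + (0) + (0)] = 0/20 = 0
Hence the multiplicities are chi_1: 1, chi_2: 1, chi_6: 1. Dimension check: dim(chi_5)*dim(chi_5) = 2*2 = 4 and sum (mult * dim) = 1*1 + 1*1 + 1*2 = 4.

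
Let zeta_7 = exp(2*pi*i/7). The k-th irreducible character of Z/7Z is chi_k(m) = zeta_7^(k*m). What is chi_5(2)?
chi_5(2) = zeta_7^10 = exp(6*I*pi/7)

Why: chi_5(2) = zeta_7^(5*2) = zeta_7^10. Since zeta_7^7 = 1, this equals zeta_7^3 = exp(2*pi*i*3/7) = exp(6*I*pi/7).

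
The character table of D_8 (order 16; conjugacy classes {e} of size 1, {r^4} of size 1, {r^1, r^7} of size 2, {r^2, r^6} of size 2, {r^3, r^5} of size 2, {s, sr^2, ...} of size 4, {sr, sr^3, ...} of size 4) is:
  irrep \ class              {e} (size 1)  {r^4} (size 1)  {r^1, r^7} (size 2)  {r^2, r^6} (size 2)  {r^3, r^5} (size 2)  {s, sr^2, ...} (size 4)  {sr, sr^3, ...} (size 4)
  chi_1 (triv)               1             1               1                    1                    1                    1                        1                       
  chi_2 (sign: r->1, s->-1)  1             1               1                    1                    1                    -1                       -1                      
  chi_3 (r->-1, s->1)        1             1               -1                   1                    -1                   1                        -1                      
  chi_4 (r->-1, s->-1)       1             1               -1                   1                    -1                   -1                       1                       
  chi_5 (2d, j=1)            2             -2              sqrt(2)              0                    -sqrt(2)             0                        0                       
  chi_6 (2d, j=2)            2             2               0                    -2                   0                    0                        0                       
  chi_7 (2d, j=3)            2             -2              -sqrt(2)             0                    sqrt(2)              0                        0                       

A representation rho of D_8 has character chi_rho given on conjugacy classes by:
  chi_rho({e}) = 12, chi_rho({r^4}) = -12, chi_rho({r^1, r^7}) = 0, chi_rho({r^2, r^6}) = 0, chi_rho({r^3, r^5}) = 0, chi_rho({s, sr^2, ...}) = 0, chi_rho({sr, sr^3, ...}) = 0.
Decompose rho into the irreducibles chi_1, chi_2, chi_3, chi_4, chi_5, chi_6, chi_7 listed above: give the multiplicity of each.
Multiplicities: chi_1: 0, chi_2: 0, chi_3: 0, chi_4: 0, chi_5: 3, chi_6: 0, chi_7: 3.

Explanation: Use <chi_rho, chi> = (1/|G|) sum_C |C| * chi_rho(C) * conj(chi(C)) with |G| = 16 for each irreducible chi in the table:
  <chi_rho, chi_1> = (1/16)[1*(12)*conj(1) + 1*(-12)*conj(1) + 2*(0)*conj(1) + 2*(0)*conj(1) + 2*(0)*conj(1) + 4*(0)*conj(1) + 4*(0)*conj(1)]
      = (1/16)[(12) + (-12) + (0) + (0) + (0) + (0) + (0)] = 0/16 = 0
  <chi_rho, chi_2> = (1/16)[1*(12)*conj(1) + 1*(-12)*conj(1) + 2*(0)*conj(1) + 2*(0)*conj(1) + 2*(0)*conj(1) + 4*(0)*conj(-1) + 4*(0)*conj(-1)]
      = (1/16)[(12) + (-12) + (0) + (0) + (0) + (0) + (0)] = 0/16 = 0
  <chi_rho, chi_3> = (1/16)[1*(12)*conj(1) + 1*(-12)*conj(1) + 2*(0)*conj(-1) + 2*(0)*conj(1) + 2*(0)*conj(-1) + 4*(0)*conj(1) + 4*(0)*conj(-1)]
      = (1/16)[(12) + (-12) + (0) + (0) + (0) + (0) + (0)] = 0/16 = 0
  <chi_rho, chi_4> = (1/16)[1*(12)*conj(1) + 1*(-12)*conj(1) + 2*(0)*conj(-1) + 2*(0)*conj(1) + 2*(0)*conj(-1) + 4*(0)*conj(-1) + 4*(0)*conj(1)]
      = (1/16)[(12) + (-12) + (0) + (0) + (0) + (0) + (0)] = 0/16 = 0
  <chi_rho, chi_5> = (1/16)[1*(12)*conj(2) + 1*(-12)*conj(-2) + 2*(0)*conj(sqrt(2)) + 2*(0)*conj(0) + 2*(0)*conj(-sqrt(2)) + 4*(0)*conj(0) + 4*(0)*conj(0)]
      = (1/16)[(24) + (24) + (0) + (0) + (0) + (0) + (0)] = 48/16 = 3
  <chi_rho, chi_6> = (1/16)[1*(12)*conj(2) + 1*(-12)*conj(2) + 2*(0)*conj(0) + 2*(0)*conj(-2) + 2*(0)*conj(0) + 4*(0)*conj(0) + 4*(0)*conj(0)]
      = (1/16)[(24) + (-24) + (0) + (0) + (0) + (0) + (0)] = 0/16 = 0
  <chi_rho, chi_7> = (1/16)[1*(12)*conj(2) + 1*(-12)*conj(-2) + 2*(0)*conj(-sqrt(2)) + 2*(0)*conj(0) + 2*(0)*conj(sqrt(2)) + 4*(0)*conj(0) + 4*(0)*conj(0)]
      = (1/16)[(24) + (24) + (0) + (0) + (0) + (0) + (0)] = 48/16 = 3
Dimension check: dim(rho) = sum (mult * dim) = 0*1 + 0*1 + 0*1 + 0*1 + 3*2 + 0*2 + 3*2 = 12 = chi_rho(e) = 12.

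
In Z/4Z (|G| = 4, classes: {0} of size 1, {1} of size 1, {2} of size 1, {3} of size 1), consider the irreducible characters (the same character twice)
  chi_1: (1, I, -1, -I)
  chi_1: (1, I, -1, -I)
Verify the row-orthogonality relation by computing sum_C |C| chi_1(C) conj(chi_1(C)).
Sum = 4 = |G| = 4; so <chi_1, chi_1> = 1 (norm-1 confirms irreducibility).

Derivation: Compute term by term over conjugacy classes (|C| * chi_1(C) * conj(chi_1(C))):
  1*(1)*conj(1) + 1*(I)*conj(I) + 1*(-1)*conj(-1) + 1*(-I)*conj(-I)
  = (1) + (1) + (1) + (1)
  = 4.
(Exp terms are combined using exp(i*s)*conj(exp(i*t)) = exp(i*(s-t)), and sums of them are collapsed using the identity that for every m > 1 the m distinct m-th roots of unity sum to 0, e.g. 1 + exp(2*I*pi/3) + exp(-2*I*pi/3) = 0.)
Dividing by |G| = 4 gives 4/4 = 1, matching the row-orthogonality relation <chi_1, chi_1> = [chi_1 = chi_1].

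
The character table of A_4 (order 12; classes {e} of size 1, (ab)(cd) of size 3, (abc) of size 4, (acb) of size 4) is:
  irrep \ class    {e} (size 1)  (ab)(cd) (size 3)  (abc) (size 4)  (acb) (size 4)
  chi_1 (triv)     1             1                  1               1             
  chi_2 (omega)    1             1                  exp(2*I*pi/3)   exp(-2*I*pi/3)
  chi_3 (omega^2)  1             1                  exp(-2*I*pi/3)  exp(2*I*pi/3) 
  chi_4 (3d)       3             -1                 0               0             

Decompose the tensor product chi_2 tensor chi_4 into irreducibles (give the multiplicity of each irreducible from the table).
chi_2 tensor chi_4 = chi_4 (all other irreducibles have multiplicity 0).

Proof sketch: The character of a tensor product is the pointwise product (chi_2 * chi_4)(C) = chi_2(C) * chi_4(C):
  {e}: (1)*(3), (ab)(cd): (1)*(-1), (abc): (exp(2*I*pi/3))*(0), (acb): (exp(-2*I*pi/3))*(0)
so (chi_2 * chi_4) takes values
  {e} -> 3, (ab)(cd) -> -1, (abc) -> 0, (acb) -> 0.
Now take the inner product of this character with each irreducible chi from the table, <chi_2*chi_4, chi> = (1/12) sum_C |C| (chi_2*chi_4)(C) conj(chi(C)):
  <chi_2*chi_4, chi_1> = (1/12)[1*(3)*conj(1) + 3*(-1)*conj(1) + 4*(0)*conj(1) + 4*(0)*conj(1)]
      = (1/12)[(3) + (-3) + (0) + (0)] = 0/12 = 0
  <chi_2*chi_4, chi_2> = (1/12)[1*(3)*conj(1) + 3*(-1)*conj(1) + 4*(0)*conj(exp(2*I*pi/3)) + 4*(0)*conj(exp(-2*I*pi/3))]
      = (1/12)[(3) + (-3) + (0) + (0)] = 0/12 = 0
  <chi_2*chi_4, chi_3> = (1/12)[1*(3)*conj(1) + 3*(-1)*conj(1) + 4*(0)*conj(exp(-2*I*pi/3)) + 4*(0)*conj(exp(2*I*pi/3))]
      = (1/12)[(3) + (-3) + (0) + (0)] = 0/12 = 0
  <chi_2*chi_4, chi_4> = (1/12)[1*(3)*conj(3) + 3*(-1)*conj(-1) + 4*(0)*conj(0) + 4*(0)*conj(0)]
      = (1/12)[(9) + (3) + (0) + (0)] = 12/12 = 1
(Exp terms are combined using exp(i*s)*conj(exp(i*t)) = exp(i*(s-t)), and sums of them are collapsed using the identity that for every m > 1 the m distinct m-th roots of unity sum to 0, e.g. 1 + exp(2*I*pi/3) + exp(-2*I*pi/3) = 0.)
Hence the multiplicities are chi_4: 1. Dimension check: dim(chi_2)*dim(chi_4) = 1*3 = 3 and sum (mult * dim) = 1*3 = 3.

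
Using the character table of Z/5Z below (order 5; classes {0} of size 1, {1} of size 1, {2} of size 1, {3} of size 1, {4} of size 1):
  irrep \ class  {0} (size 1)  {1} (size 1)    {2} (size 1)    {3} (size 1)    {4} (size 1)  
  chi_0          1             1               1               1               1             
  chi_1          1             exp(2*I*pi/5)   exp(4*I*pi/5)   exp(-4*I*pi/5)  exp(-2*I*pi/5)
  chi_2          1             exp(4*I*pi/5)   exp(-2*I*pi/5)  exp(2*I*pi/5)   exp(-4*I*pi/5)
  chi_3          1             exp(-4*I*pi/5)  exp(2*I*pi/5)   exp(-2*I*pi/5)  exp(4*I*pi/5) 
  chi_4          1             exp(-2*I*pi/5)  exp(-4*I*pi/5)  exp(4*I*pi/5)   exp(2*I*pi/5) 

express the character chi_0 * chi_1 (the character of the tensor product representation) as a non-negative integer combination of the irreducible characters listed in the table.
chi_0 tensor chi_1 = chi_1 (all other irreducibles have multiplicity 0).

Why: The character of a tensor product is the pointwise product (chi_0 * chi_1)(C) = chi_0(C) * chi_1(C):
  {0}: (1)*(1), {1}: (1)*(exp(2*I*pi/5)), {2}: (1)*(exp(4*I*pi/5)), {3}: (1)*(exp(-4*I*pi/5)), {4}: (1)*(exp(-2*I*pi/5))
so (chi_0 * chi_1) takes values
  {0} -> 1, {1} -> exp(2*I*pi/5), {2} -> exp(4*I*pi/5), {3} -> exp(-4*I*pi/5), {4} -> exp(-2*I*pi/5).
Now take the inner product of this character with each irreducible chi from the table, <chi_0*chi_1, chi> = (1/5) sum_C |C| (chi_0*chi_1)(C) conj(chi(C)):
  <chi_0*chi_1, chi_0> = (1/5)[1*(1)*conj(1) + 1*(exp(2*I*pi/5))*conj(1) + 1*(exp(4*I*pi/5))*conj(1) + 1*(exp(-4*I*pi/5))*conj(1) + 1*(exp(-2*I*pi/5))*conj(1)]
      = (1/5)[(1) + (exp(2*I*pi/5)) + (exp(4*I*pi/5)) + (exp(-4*I*pi/5)) + (exp(-2*I*pi/5))] = 0/5 = 0
  <chi_0*chi_1, chi_1> = (1/5)[1*(1)*conj(1) + 1*(exp(2*I*pi/5))*conj(exp(2*I*pi/5)) + 1*(exp(4*I*pi/5))*conj(exp(4*I*pi/5)) + 1*(exp(-4*I*pi/5))*conj(exp(-4*I*pi/5)) + 1*(exp(-2*I*pi/5))*conj(exp(-2*I*pi/5))]
      = (1/5)[(1) + (1) + (1) + (1) + (1)] = 5/5 = 1
  <chi_0*chi_1, chi_2> = (1/5)[1*(1)*conj(1) + 1*(exp(2*I*pi/5))*conj(exp(4*I*pi/5)) + 1*(exp(4*I*pi/5))*conj(exp(-2*I*pi/5)) + 1*(exp(-4*I*pi/5))*conj(exp(2*I*pi/5)) + 1*(exp(-2*I*pi/5))*conj(exp(-4*I*pi/5))]
      = (1/5)[(1) + (exp(-2*I*pi/5)) + (exp(-4*I*pi/5)) + (exp(4*I*pi/5)) + (exp(2*I*pi/5))] = 0/5 = 0
  <chi_0*chi_1, chi_3> = (1/5)[1*(1)*conj(1) + 1*(exp(2*I*pi/5))*conj(exp(-4*I*pi/5)) + 1*(exp(4*I*pi/5))*conj(exp(2*I*pi/5)) + 1*(exp(-4*I*pi/5))*conj(exp(-2*I*pi/5)) + 1*(exp(-2*I*pi/5))*conj(exp(4*I*pi/5))]
      = (1/5)[(1) + (exp(-4*I*pi/5)) + (exp(2*I*pi/5)) + (exp(-2*I*pi/5)) + (exp(4*I*pi/5))] = 0/5 = 0
  <chi_0*chi_1, chi_4> = (1/5)[1*(1)*conj(1) + 1*(exp(2*I*pi/5))*conj(exp(-2*I*pi/5)) + 1*(exp(4*I*pi/5))*conj(exp(-4*I*pi/5)) + 1*(exp(-4*I*pi/5))*conj(exp(4*I*pi/5)) + 1*(exp(-2*I*pi/5))*conj(exp(2*I*pi/5))]
      = (1/5)[(1) + (exp(4*I*pi/5)) + (exp(-2*I*pi/5)) + (exp(2*I*pi/5)) + (exp(-4*I*pi/5))] = 0/5 = 0
(Exp terms are combined using exp(i*s)*conj(exp(i*t)) = exp(i*(s-t)), and sums of them are collapsed using the identity that for every m > 1 the m distinct m-th roots of unity sum to 0, e.g. 1 + exp(2*I*pi/3) + exp(-2*I*pi/3) = 0.)
Hence the multiplicities are chi_1: 1. Dimension check: dim(chi_0)*dim(chi_1) = 1*1 = 1 and sum (mult * dim) = 1*1 = 1.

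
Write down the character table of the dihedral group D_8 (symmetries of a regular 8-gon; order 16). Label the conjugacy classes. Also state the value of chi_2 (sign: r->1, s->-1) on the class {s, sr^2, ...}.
Conjugacy classes: {e} of size 1, {r^4} of size 1, {r^1, r^7} of size 2, {r^2, r^6} of size 2, {r^3, r^5} of size 2, {s, sr^2, ...} of size 4, {sr, sr^3, ...} of size 4.
Character table:
  irrep \ class              {e} (size 1)  {r^4} (size 1)  {r^1, r^7} (size 2)  {r^2, r^6} (size 2)  {r^3, r^5} (size 2)  {s, sr^2, ...} (size 4)  {sr, sr^3, ...} (size 4)
  chi_1 (triv)               1             1               1                    1                    1                    1                        1                       
  chi_2 (sign: r->1, s->-1)  1             1               1                    1                    1                    -1                       -1                      
  chi_3 (r->-1, s->1)        1             1               -1                   1                    -1                   1                        -1                      
  chi_4 (r->-1, s->-1)       1             1               -1                   1                    -1                   -1                       1                       
  chi_5 (2d, j=1)            2             -2              sqrt(2)              0                    -sqrt(2)             0                        0                       
  chi_6 (2d, j=2)            2             2               0                    -2                   0                    0                        0                       
  chi_7 (2d, j=3)            2             -2              -sqrt(2)             0                    sqrt(2)              0                        0                       

Spot check: chi_2 (sign: r->1, s->-1) on {s, sr^2, ...} = -1.

Details: D_8 has order 2*8 = 16 with 7 conjugacy classes, hence 7 irreducibles. Sum of squared dims 1 + 1 + 1 + 1 + 4 + 4 + 4 = 16 = |G|. Linear characters come from the abelianisation; the 2-dimensional irreps have character r^k -> 2*cos(2*pi*j*k/8), reflections -> 0.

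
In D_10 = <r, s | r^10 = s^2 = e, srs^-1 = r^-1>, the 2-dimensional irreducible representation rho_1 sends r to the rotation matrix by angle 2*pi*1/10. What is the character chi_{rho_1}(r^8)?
chi_{rho_1}(r^8) = 2*cos(2*pi*1*8/10) = -1/2 + sqrt(5)/2

Proof sketch: rho_1(r^8) is rotation by angle 2*pi*1*8/10, whose trace is 2*cos(2*pi*1*8/10) = -1/2 + sqrt(5)/2.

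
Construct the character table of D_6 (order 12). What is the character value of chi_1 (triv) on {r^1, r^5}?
Conjugacy classes: {e} of size 1, {r^3} of size 1, {r^1, r^5} of size 2, {r^2, r^4} of size 2, {s, sr^2, ...} of size 3, {sr, sr^3, ...} of size 3.
Character table:
  irrep \ class              {e} (size 1)  {r^3} (size 1)  {r^1, r^5} (size 2)  {r^2, r^4} (size 2)  {s, sr^2, ...} (size 3)  {sr, sr^3, ...} (size 3)
  chi_1 (triv)               1             1               1                    1                    1                        1                       
  chi_2 (sign: r->1, s->-1)  1             1               1                    1                    -1                       -1                      
  chi_3 (r->-1, s->1)        1             -1              -1                   1                    1                        -1                      
  chi_4 (r->-1, s->-1)       1             -1              -1                   1                    -1                       1                       
  chi_5 (2d, j=1)            2             -2              1                    -1                   0                        0                       
  chi_6 (2d, j=2)            2             2               -1                   -1                   0                        0                       

Spot check: chi_1 (triv) on {r^1, r^5} = 1.

Argument: D_6 has order 2*6 = 12 with 6 conjugacy classes, hence 6 irreducibles. Sum of squared dims 1 + 1 + 1 + 1 + 4 + 4 = 12 = |G|. Linear characters come from the abelianisation; the 2-dimensional irreps have character r^k -> 2*cos(2*pi*j*k/6), reflections -> 0.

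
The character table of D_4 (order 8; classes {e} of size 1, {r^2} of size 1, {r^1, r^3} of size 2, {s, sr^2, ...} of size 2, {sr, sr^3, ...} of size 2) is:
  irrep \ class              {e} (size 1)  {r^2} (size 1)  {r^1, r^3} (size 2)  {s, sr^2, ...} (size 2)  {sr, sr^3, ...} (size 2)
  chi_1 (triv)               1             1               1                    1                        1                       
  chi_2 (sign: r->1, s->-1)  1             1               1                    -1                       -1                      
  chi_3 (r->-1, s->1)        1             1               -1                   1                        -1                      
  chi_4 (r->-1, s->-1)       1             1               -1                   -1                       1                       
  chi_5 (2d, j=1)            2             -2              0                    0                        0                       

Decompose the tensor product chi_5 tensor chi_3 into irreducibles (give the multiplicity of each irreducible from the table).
chi_5 tensor chi_3 = chi_5 (all other irreducibles have multiplicity 0).

Reasoning: The character of a tensor product is the pointwise product (chi_5 * chi_3)(C) = chi_5(C) * chi_3(C):
  {e}: (2)*(1), {r^2}: (-2)*(1), {r^1, r^3}: (0)*(-1), {s, sr^2, ...}: (0)*(1), {sr, sr^3, ...}: (0)*(-1)
so (chi_5 * chi_3) takes values
  {e} -> 2, {r^2} -> -2, {r^1, r^3} -> 0, {s, sr^2, ...} -> 0, {sr, sr^3, ...} -> 0.
Now take the inner product of this character with each irreducible chi from the table, <chi_5*chi_3, chi> = (1/8) sum_C |C| (chi_5*chi_3)(C) conj(chi(C)):
  <chi_5*chi_3, chi_1> = (1/8)[1*(2)*conj(1) + 1*(-2)*conj(1) + 2*(0)*conj(1) + 2*(0)*conj(1) + 2*(0)*conj(1)]
      = (1/8)[(2) + (-2) + (0) + (0) + (0)] = 0/8 = 0
  <chi_5*chi_3, chi_2> = (1/8)[1*(2)*conj(1) + 1*(-2)*conj(1) + 2*(0)*conj(1) + 2*(0)*conj(-1) + 2*(0)*conj(-1)]
      = (1/8)[(2) + (-2) + (0) + (0) + (0)] = 0/8 = 0
  <chi_5*chi_3, chi_3> = (1/8)[1*(2)*conj(1) + 1*(-2)*conj(1) + 2*(0)*conj(-1) + 2*(0)*conj(1) + 2*(0)*conj(-1)]
      = (1/8)[(2) + (-2) + (0) + (0) + (0)] = 0/8 = 0
  <chi_5*chi_3, chi_4> = (1/8)[1*(2)*conj(1) + 1*(-2)*conj(1) + 2*(0)*conj(-1) + 2*(0)*conj(-1) + 2*(0)*conj(1)]
      = (1/8)[(2) + (-2) + (0) + (0) + (0)] = 0/8 = 0
  <chi_5*chi_3, chi_5> = (1/8)[1*(2)*conj(2) + 1*(-2)*conj(-2) + 2*(0)*conj(0) + 2*(0)*conj(0) + 2*(0)*conj(0)]
      = (1/8)[(4) + (4) + (0) + (0) + (0)] = 8/8 = 1
Hence the multiplicities are chi_5: 1. Dimension check: dim(chi_5)*dim(chi_3) = 2*1 = 2 and sum (mult * dim) = 1*2 = 2.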